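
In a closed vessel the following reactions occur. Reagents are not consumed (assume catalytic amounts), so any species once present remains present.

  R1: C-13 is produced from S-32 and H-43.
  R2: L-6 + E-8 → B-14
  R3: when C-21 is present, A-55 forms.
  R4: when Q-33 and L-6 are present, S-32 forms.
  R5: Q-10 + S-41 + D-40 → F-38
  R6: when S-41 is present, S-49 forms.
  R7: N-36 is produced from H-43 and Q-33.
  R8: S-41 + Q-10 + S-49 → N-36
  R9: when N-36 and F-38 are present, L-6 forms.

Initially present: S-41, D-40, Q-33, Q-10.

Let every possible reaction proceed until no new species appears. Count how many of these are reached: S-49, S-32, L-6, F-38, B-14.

Q-10, S-41, and D-40 present → F-38 forms (R5).
S-41 present → S-49 forms (R6).
S-41, Q-10, and S-49 present → N-36 forms (R8).
N-36 and F-38 present → L-6 forms (R9).
Q-33 and L-6 present → S-32 forms (R4).
S-49: reached.
S-32: reached.
L-6: reached.
F-38: reached.
B-14 would need L-6 and E-8 (R2), but E-8 never forms.
Reached: S-49, S-32, L-6, and F-38 — 4 of the 5.

4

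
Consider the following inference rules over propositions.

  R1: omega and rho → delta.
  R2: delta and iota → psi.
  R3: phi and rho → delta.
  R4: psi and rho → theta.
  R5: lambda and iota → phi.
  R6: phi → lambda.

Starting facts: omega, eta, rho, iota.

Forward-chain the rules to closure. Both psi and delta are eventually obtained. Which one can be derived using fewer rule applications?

delta: From omega and rho, R1 gives delta. [1 rule application]
psi: omega and rho hold, so delta follows (R1). From delta and iota, R2 gives psi. [2 rule applications]
delta needs fewer.

delta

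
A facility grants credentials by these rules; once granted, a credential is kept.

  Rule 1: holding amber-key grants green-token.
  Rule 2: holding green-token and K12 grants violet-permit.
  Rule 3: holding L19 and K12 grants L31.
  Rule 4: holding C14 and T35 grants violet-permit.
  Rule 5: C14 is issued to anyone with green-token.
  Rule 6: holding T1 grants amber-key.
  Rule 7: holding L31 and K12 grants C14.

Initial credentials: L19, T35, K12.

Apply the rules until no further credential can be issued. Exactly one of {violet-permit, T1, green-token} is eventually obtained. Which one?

violet-permit

Holding L19 and K12 grants L31 (Rule 3).
Holding L31 and K12 grants C14 (Rule 7).
Holding C14 and T35 grants violet-permit (Rule 4).
No rule produces T1, and it is not given. green-token would need amber-key (Rule 1), but amber-key is never granted.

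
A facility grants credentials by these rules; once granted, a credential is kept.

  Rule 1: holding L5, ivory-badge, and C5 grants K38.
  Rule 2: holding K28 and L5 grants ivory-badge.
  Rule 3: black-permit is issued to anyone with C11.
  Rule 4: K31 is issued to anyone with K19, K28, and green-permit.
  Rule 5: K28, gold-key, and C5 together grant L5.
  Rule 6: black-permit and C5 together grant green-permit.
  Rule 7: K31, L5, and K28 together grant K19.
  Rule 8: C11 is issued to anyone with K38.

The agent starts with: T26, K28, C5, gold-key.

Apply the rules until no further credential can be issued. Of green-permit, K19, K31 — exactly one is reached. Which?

Holding K28, gold-key, and C5 grants L5 (Rule 5).
Holding K28 and L5 grants ivory-badge (Rule 2).
Holding L5, ivory-badge, and C5 grants K38 (Rule 1).
Holding K38 grants C11 (Rule 8).
Holding C11 grants black-permit (Rule 3).
Holding black-permit and C5 grants green-permit (Rule 6).
K19 would need K31, L5, and K28 (Rule 7), but K31 is never granted. K31 would need K19, K28, and green-permit (Rule 4), but K19 is never granted.

green-permit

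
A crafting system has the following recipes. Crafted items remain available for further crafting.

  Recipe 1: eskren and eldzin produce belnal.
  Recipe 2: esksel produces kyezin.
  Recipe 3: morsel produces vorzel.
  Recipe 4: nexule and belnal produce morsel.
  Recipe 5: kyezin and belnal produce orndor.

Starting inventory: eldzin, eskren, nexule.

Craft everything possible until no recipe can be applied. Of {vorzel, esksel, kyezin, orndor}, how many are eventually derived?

1

eskren and eldzin → belnal (Recipe 1).
nexule and belnal → morsel (Recipe 4).
Using Recipe 3, morsel makes vorzel.
vorzel: reached.
No rule produces esksel, and it is not given.
kyezin would need esksel (Recipe 2), but esksel is never obtained.
orndor would need kyezin and belnal (Recipe 5), but kyezin is never obtained.
Reached: vorzel — 1 of the 4.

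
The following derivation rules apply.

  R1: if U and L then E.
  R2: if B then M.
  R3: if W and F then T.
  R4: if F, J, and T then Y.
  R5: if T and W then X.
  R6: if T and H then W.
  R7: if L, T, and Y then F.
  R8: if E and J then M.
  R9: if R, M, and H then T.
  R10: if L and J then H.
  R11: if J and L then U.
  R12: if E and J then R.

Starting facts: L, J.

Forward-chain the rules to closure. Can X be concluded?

Yes

From J and L, R11 gives U.
From L and J, R10 gives H.
From U and L, R1 gives E.
From E and J, R8 gives M.
From E and J, R12 gives R.
From R, M, and H, R9 gives T.
From T and H, R6 gives W.
T and W hold, so X follows (R5).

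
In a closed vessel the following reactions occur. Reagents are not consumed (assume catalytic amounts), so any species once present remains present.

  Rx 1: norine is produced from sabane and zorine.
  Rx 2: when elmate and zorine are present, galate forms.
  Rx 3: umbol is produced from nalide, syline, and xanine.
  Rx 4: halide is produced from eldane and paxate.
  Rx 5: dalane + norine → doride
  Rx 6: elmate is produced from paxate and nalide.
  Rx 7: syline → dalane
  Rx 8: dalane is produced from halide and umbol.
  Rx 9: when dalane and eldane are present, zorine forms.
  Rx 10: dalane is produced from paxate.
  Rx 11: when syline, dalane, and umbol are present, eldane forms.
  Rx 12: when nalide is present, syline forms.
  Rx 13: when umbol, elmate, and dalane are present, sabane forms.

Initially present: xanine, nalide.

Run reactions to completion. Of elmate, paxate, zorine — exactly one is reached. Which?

zorine

nalide present → syline forms (Rx 12).
syline present → dalane forms (Rx 7).
nalide, syline, and xanine present → umbol forms (Rx 3).
syline, dalane, and umbol present → eldane forms (Rx 11).
dalane and eldane present → zorine forms (Rx 9).
elmate would need paxate and nalide (Rx 6), but paxate never forms. No rule produces paxate, and it is not given.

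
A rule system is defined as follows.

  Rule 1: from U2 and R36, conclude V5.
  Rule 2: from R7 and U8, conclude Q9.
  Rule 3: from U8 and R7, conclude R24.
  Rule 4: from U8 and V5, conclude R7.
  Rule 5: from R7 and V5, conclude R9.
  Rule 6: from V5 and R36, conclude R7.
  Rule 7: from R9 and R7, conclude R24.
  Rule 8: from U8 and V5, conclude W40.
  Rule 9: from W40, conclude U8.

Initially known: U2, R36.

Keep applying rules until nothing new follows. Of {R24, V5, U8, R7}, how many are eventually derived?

U2 and R36 hold, so V5 follows (Rule 1).
V5 and R36 hold, so R7 follows (Rule 6).
From R7 and V5, Rule 5 gives R9.
R9 and R7 hold, so R24 follows (Rule 7).
R24: reached.
V5: reached.
U8 would need W40 (Rule 9), but W40 is never established.
R7: reached.
Reached: R24, V5, and R7 — 3 of the 4.

3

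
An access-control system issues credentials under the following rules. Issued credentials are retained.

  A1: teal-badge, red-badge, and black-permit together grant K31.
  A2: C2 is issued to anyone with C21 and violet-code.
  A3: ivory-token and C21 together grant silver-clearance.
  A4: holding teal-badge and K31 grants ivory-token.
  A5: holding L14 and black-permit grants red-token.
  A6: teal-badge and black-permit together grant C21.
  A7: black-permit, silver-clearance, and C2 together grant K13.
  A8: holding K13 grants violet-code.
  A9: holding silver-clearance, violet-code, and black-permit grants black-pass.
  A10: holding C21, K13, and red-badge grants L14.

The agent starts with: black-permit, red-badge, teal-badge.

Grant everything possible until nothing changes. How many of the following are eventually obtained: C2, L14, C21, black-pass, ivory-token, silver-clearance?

Holding teal-badge and black-permit grants C21 (A6).
Holding teal-badge, red-badge, and black-permit grants K31 (A1).
Holding teal-badge and K31 grants ivory-token (A4).
Holding ivory-token and C21 grants silver-clearance (A3).
C2 would need C21 and violet-code (A2), but violet-code is never granted.
L14 would need C21, K13, and red-badge (A10), but K13 is never granted.
C21: reached.
black-pass would need silver-clearance, violet-code, and black-permit (A9), but violet-code is never granted.
ivory-token: reached.
silver-clearance: reached.
Reached: C21, ivory-token, and silver-clearance — 3 of the 6.

3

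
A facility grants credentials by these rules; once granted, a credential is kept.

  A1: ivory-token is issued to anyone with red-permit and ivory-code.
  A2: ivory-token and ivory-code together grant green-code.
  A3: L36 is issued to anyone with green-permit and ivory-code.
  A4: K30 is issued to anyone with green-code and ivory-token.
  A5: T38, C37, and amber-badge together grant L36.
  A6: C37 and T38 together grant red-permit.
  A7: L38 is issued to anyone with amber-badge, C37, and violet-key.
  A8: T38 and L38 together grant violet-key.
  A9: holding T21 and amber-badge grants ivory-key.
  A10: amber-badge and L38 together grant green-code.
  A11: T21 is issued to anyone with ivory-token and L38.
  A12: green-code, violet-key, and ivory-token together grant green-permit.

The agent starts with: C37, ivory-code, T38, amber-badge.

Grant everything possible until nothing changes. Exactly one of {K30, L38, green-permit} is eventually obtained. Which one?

K30

Holding C37 and T38 grants red-permit (A6).
Holding red-permit and ivory-code grants ivory-token (A1).
Holding ivory-token and ivory-code grants green-code (A2).
Holding green-code and ivory-token grants K30 (A4).
L38 would need amber-badge, C37, and violet-key (A7), but violet-key is never granted. green-permit would need green-code, violet-key, and ivory-token (A12), but violet-key is never granted.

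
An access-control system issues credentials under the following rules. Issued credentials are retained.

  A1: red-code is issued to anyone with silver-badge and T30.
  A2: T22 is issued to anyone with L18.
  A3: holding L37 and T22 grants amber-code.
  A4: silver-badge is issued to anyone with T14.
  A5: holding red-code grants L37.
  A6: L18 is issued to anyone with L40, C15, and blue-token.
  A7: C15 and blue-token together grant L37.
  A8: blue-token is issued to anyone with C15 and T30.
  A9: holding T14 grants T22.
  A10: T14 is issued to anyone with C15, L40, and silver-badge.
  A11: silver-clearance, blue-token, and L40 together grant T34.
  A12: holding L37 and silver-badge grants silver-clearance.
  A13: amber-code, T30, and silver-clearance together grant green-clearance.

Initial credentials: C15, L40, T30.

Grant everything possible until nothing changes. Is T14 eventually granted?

T14 would need C15, L40, and silver-badge (A10), but silver-badge is never granted.

No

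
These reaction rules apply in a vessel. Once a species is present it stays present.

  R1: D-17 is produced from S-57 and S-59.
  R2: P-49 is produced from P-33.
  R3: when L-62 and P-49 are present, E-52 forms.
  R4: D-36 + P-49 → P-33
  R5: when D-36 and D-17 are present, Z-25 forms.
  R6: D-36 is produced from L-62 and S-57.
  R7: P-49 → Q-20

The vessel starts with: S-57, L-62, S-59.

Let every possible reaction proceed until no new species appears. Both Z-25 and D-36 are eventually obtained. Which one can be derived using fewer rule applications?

D-36

D-36: L-62 and S-57 present → D-36 forms (R6). [1 rule application]
Z-25: L-62 and S-57 present → D-36 forms (R6). S-57 and S-59 present → D-17 forms (R1). D-36 and D-17 present → Z-25 forms (R5). [3 rule applications]
D-36 needs fewer.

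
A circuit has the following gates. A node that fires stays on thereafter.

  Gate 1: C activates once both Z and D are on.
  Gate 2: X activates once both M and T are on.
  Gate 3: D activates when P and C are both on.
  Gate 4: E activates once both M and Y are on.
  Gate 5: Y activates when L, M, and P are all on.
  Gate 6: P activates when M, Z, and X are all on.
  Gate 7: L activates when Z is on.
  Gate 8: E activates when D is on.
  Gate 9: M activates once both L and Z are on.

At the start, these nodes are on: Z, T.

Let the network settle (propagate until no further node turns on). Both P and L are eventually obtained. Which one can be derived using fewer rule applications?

L: Z is on, so L activates (Gate 7). [1 rule application]
P: Gate 7: Z on → L on. Gate 9: L and Z on → M on. M and T are on, so X activates (Gate 2). Gate 6: M, Z, and X on → P on. [4 rule applications]
L needs fewer.

L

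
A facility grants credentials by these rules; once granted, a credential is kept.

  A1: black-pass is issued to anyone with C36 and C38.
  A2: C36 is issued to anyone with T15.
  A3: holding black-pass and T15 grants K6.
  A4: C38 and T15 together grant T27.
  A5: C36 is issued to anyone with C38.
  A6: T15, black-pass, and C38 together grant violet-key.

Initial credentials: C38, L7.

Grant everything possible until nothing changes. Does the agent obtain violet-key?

violet-key would need T15, black-pass, and C38 (A6), but T15 is never granted.

No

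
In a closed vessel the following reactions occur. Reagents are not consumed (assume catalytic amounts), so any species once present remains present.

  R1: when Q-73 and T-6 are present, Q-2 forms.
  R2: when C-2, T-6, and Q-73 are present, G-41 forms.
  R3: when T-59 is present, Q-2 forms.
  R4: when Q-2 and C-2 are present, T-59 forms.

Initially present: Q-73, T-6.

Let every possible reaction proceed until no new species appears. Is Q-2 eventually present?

Q-73 and T-6 present → Q-2 forms (R1).

Yes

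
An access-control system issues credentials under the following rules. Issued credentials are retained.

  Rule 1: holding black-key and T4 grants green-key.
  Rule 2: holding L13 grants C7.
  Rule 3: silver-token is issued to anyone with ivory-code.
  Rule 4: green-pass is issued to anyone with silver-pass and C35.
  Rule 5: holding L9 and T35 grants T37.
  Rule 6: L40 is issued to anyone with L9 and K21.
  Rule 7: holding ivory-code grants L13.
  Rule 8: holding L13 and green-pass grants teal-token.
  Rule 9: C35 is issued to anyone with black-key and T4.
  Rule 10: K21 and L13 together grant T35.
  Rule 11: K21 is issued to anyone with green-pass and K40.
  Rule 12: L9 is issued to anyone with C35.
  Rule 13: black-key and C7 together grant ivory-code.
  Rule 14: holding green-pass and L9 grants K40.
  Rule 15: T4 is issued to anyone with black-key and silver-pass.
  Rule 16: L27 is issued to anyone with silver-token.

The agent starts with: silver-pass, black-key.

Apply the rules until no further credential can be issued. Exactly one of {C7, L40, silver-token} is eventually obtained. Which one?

L40

Holding black-key and silver-pass grants T4 (Rule 15).
Holding black-key and T4 grants C35 (Rule 9).
Holding C35 grants L9 (Rule 12).
Holding silver-pass and C35 grants green-pass (Rule 4).
Holding green-pass and L9 grants K40 (Rule 14).
Holding green-pass and K40 grants K21 (Rule 11).
Holding L9 and K21 grants L40 (Rule 6).
silver-token would need ivory-code (Rule 3), but ivory-code is never granted. C7 would need L13 (Rule 2), but L13 is never granted.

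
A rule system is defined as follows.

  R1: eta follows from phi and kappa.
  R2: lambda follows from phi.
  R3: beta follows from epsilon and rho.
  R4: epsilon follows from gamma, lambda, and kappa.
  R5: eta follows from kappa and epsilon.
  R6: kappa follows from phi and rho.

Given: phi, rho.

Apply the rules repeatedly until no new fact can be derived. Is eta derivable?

Yes

From phi and rho, R6 gives kappa.
From phi and kappa, R1 gives eta.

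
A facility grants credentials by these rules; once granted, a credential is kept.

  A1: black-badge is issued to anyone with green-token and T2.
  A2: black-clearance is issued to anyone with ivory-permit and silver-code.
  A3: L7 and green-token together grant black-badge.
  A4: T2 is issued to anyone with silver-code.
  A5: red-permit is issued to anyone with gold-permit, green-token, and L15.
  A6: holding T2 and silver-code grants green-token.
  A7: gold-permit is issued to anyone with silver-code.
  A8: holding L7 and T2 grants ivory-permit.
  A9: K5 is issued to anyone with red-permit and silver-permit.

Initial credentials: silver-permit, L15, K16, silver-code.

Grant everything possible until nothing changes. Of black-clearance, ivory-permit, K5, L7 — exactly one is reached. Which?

Holding silver-code grants T2 (A4).
Holding silver-code grants gold-permit (A7).
Holding T2 and silver-code grants green-token (A6).
Holding gold-permit, green-token, and L15 grants red-permit (A5).
Holding red-permit and silver-permit grants K5 (A9).
black-clearance would need ivory-permit and silver-code (A2), but ivory-permit is never granted. ivory-permit would need L7 and T2 (A8), but L7 is never granted. No rule produces L7, and it is not given.

K5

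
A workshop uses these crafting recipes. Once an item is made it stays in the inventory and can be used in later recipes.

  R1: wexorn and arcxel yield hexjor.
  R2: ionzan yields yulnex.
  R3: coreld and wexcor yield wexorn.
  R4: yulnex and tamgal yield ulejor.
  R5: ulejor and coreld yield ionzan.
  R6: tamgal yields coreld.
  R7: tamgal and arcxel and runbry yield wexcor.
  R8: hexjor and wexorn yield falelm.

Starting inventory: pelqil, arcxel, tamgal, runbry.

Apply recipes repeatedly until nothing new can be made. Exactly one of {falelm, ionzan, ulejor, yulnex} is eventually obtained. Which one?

falelm

Using R6, tamgal makes coreld.
Using R7, tamgal, arcxel, and runbry make wexcor.
Using R3, coreld and wexcor make wexorn.
wexorn and arcxel → hexjor (R1).
Using R8, hexjor and wexorn make falelm.
ulejor would need yulnex and tamgal (R4), but yulnex is never obtained. yulnex would need ionzan (R2), but ionzan is never obtained. ionzan would need ulejor and coreld (R5), but ulejor is never obtained.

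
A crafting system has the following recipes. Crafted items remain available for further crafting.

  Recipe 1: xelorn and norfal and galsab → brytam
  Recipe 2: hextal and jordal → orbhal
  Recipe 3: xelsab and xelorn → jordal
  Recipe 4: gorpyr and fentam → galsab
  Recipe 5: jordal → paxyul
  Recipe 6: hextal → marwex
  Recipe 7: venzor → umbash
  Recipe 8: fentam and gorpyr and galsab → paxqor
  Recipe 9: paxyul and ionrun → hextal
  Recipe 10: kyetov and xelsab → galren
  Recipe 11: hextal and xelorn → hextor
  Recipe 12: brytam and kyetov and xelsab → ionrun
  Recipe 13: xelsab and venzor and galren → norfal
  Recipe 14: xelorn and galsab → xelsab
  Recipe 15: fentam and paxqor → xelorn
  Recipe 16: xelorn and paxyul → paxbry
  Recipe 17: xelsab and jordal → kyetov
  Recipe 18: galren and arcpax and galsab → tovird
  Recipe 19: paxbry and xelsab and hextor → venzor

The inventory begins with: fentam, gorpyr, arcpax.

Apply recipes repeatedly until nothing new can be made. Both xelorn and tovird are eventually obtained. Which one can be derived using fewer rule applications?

xelorn

xelorn: Using Recipe 4, gorpyr and fentam make galsab. Using Recipe 8, fentam, gorpyr, and galsab make paxqor. fentam and paxqor → xelorn (Recipe 15). [3 rule applications]
tovird: Using Recipe 4, gorpyr and fentam make galsab. fentam and gorpyr and galsab → paxqor (Recipe 8). fentam and paxqor → xelorn (Recipe 15). Using Recipe 14, xelorn and galsab make xelsab. xelsab and xelorn → jordal (Recipe 3). Using Recipe 17, xelsab and jordal make kyetov. kyetov and xelsab → galren (Recipe 10). Using Recipe 18, galren, arcpax, and galsab make tovird. [8 rule applications]
xelorn needs fewer.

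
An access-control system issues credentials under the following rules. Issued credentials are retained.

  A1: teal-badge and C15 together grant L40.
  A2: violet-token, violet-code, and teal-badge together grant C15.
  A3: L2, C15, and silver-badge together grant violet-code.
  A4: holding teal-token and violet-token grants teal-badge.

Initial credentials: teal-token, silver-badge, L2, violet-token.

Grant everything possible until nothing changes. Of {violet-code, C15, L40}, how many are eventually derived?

0

violet-code would need L2, C15, and silver-badge (A3), but C15 is never granted.
C15 would need violet-token, violet-code, and teal-badge (A2), but violet-code is never granted.
L40 would need teal-badge and C15 (A1), but C15 is never granted.
None of the 3 are reached.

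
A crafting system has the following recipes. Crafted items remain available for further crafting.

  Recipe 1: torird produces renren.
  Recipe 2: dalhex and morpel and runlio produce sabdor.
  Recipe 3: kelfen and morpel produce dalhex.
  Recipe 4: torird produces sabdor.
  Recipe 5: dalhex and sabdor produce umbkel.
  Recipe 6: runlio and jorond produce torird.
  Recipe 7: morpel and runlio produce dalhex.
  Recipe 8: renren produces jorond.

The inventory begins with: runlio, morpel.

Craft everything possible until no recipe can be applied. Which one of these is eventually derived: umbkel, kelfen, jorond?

morpel and runlio → dalhex (Recipe 7).
Using Recipe 2, dalhex, morpel, and runlio make sabdor.
Using Recipe 5, dalhex and sabdor make umbkel.
No rule produces kelfen, and it is not given. jorond would need renren (Recipe 8), but renren is never obtained.

umbkel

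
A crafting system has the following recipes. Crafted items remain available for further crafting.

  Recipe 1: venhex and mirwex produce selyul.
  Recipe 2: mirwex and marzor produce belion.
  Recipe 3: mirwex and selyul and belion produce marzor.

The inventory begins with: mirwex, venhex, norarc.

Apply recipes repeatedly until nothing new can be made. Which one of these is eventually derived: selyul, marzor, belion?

venhex and mirwex → selyul (Recipe 1).
marzor would need mirwex, selyul, and belion (Recipe 3), but belion is never obtained. belion would need mirwex and marzor (Recipe 2), but marzor is never obtained.

selyul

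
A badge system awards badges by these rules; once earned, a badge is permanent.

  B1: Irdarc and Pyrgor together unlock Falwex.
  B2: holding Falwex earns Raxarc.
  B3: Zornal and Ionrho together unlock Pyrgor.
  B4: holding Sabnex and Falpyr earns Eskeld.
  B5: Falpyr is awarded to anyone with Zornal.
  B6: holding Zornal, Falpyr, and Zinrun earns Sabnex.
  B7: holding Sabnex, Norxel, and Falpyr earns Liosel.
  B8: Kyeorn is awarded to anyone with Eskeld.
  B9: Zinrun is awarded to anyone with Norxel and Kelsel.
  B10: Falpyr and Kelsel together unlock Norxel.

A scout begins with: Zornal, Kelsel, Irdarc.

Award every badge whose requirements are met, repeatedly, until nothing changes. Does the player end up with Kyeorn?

Yes

With Zornal, Falpyr is earned (B5).
With Falpyr and Kelsel, Norxel is earned (B10).
With Norxel and Kelsel, Zinrun is earned (B9).
With Zornal, Falpyr, and Zinrun, Sabnex is earned (B6).
With Sabnex and Falpyr, Eskeld is earned (B4).
With Eskeld, Kyeorn is earned (B8).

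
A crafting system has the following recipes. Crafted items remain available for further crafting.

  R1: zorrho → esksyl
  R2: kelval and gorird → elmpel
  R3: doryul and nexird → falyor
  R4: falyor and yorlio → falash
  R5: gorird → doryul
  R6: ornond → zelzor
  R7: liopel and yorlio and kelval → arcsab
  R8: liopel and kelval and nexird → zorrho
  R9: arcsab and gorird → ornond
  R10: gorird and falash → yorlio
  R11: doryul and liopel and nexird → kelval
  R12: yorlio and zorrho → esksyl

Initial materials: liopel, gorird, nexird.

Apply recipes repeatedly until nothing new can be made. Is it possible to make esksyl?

gorird → doryul (R5).
doryul and liopel and nexird → kelval (R11).
liopel and kelval and nexird → zorrho (R8).
zorrho → esksyl (R1).

Yes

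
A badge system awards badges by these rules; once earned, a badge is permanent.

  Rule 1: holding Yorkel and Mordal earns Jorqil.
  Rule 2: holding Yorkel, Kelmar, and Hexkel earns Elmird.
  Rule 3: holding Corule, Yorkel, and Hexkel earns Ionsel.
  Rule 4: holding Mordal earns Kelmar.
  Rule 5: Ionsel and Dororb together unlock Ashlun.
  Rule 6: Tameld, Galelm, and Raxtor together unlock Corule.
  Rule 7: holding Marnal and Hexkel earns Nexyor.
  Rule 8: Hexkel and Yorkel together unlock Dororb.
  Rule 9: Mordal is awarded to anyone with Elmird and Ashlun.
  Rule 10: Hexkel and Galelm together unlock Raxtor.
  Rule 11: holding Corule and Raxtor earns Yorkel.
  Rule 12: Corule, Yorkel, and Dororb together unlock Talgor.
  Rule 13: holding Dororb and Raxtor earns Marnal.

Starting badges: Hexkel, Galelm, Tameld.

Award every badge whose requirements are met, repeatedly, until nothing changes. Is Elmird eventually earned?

Elmird would need Yorkel, Kelmar, and Hexkel (Rule 2), but Kelmar is never earned.

No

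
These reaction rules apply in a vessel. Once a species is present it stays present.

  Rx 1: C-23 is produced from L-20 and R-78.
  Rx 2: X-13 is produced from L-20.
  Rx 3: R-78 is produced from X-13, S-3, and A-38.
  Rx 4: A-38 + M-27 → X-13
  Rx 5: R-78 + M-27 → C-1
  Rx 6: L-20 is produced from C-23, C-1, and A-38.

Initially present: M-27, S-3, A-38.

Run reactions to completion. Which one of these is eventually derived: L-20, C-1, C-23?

C-1

A-38 and M-27 present → X-13 forms (Rx 4).
X-13, S-3, and A-38 present → R-78 forms (Rx 3).
R-78 and M-27 present → C-1 forms (Rx 5).
C-23 would need L-20 and R-78 (Rx 1), but L-20 never forms. L-20 would need C-23, C-1, and A-38 (Rx 6), but C-23 never forms.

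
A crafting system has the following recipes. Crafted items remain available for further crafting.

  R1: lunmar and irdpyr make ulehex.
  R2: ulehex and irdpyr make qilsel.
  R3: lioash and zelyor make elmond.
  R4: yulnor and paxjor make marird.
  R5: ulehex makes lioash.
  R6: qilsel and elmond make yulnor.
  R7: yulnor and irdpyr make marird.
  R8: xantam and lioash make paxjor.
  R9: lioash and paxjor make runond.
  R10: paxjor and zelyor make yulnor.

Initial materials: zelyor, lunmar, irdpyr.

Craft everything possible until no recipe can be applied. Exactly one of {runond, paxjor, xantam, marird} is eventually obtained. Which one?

lunmar and irdpyr → ulehex (R1).
Using R2, ulehex and irdpyr make qilsel.
Using R5, ulehex makes lioash.
lioash and zelyor → elmond (R3).
qilsel and elmond → yulnor (R6).
yulnor and irdpyr → marird (R7).
No rule produces xantam, and it is not given. runond would need lioash and paxjor (R9), but paxjor is never obtained. paxjor would need xantam and lioash (R8), but xantam is never obtained.

marird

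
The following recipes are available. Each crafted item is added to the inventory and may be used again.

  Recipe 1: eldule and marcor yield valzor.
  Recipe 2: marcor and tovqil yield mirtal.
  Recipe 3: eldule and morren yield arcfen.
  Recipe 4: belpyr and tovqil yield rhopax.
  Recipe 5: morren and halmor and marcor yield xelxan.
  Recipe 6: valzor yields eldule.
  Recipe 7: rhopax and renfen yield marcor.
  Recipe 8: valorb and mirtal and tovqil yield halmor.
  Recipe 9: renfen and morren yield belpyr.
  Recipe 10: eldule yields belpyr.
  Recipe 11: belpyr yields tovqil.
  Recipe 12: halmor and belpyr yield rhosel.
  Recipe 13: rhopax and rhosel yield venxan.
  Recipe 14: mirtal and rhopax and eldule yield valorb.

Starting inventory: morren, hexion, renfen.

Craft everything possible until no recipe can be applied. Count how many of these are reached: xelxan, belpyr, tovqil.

Using Recipe 9, renfen and morren make belpyr.
Using Recipe 11, belpyr makes tovqil.
xelxan would need morren, halmor, and marcor (Recipe 5), but halmor is never obtained.
belpyr: reached.
tovqil: reached.
Reached: belpyr and tovqil — 2 of the 3.

2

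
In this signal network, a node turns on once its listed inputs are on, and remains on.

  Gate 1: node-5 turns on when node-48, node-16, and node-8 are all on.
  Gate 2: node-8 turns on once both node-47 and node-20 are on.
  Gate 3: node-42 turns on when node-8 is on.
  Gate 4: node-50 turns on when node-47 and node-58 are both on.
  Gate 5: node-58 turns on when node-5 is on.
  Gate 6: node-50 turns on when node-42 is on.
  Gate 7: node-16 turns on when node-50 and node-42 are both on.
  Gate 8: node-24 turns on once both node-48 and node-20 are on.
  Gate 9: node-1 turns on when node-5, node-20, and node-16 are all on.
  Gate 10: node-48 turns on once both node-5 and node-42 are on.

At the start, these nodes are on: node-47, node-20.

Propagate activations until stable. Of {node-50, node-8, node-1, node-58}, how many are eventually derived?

2

Gate 2: node-47 and node-20 on → node-8 on.
Gate 3: node-8 on → node-42 on.
node-42 is on, so node-50 turns on (Gate 6).
node-50: reached.
node-8: reached.
node-1 would need node-5, node-20, and node-16 (Gate 9), but node-5 never turns on.
node-58 would need node-5 (Gate 5), but node-5 never turns on.
Reached: node-50 and node-8 — 2 of the 4.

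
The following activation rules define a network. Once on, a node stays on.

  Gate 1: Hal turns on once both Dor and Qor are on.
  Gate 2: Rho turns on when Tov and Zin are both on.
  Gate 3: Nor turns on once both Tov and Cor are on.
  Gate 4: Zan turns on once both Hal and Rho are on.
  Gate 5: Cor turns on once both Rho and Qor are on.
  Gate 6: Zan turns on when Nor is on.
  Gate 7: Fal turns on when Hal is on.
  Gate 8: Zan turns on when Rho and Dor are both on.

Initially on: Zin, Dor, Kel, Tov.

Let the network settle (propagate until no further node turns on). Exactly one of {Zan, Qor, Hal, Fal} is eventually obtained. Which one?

Tov and Zin are on, so Rho turns on (Gate 2).
Gate 8: Rho and Dor on → Zan on.
Fal would need Hal (Gate 7), but Hal never turns on. Hal would need Dor and Qor (Gate 1), but Qor never turns on. No rule produces Qor, and it is not given.

Zan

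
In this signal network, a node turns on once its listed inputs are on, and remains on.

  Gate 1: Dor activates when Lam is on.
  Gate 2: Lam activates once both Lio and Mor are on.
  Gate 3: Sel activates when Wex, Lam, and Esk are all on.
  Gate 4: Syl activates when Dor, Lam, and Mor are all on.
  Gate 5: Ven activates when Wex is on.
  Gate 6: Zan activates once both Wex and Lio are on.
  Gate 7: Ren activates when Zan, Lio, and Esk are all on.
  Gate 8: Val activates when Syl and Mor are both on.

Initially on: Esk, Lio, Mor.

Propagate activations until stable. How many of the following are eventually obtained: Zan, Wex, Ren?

0

Zan would need Wex and Lio (Gate 6), but Wex never turns on.
No rule produces Wex, and it is not given.
Ren would need Zan, Lio, and Esk (Gate 7), but Zan never turns on.
None of the 3 are reached.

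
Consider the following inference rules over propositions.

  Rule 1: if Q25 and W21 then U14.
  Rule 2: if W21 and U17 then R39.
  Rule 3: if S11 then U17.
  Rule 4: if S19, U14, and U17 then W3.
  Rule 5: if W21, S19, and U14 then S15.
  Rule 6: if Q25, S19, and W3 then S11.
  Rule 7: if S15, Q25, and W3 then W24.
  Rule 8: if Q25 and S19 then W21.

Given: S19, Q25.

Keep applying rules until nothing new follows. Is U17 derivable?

No

U17 would need S11 (Rule 3), but S11 is never established.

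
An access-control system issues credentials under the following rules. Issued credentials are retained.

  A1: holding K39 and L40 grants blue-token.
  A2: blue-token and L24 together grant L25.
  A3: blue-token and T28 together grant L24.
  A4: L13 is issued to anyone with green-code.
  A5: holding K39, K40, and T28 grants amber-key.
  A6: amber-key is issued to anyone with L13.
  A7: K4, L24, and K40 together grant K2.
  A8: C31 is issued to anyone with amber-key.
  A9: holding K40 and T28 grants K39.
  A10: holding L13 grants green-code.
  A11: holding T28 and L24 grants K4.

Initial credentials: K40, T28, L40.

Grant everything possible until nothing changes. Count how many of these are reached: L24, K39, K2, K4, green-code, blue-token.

5

Holding K40 and T28 grants K39 (A9).
Holding K39 and L40 grants blue-token (A1).
Holding blue-token and T28 grants L24 (A3).
Holding T28 and L24 grants K4 (A11).
Holding K4, L24, and K40 grants K2 (A7).
L24: reached.
K39: reached.
K2: reached.
K4: reached.
green-code would need L13 (A10), but L13 is never granted.
blue-token: reached.
Reached: L24, K39, K2, K4, and blue-token — 5 of the 6.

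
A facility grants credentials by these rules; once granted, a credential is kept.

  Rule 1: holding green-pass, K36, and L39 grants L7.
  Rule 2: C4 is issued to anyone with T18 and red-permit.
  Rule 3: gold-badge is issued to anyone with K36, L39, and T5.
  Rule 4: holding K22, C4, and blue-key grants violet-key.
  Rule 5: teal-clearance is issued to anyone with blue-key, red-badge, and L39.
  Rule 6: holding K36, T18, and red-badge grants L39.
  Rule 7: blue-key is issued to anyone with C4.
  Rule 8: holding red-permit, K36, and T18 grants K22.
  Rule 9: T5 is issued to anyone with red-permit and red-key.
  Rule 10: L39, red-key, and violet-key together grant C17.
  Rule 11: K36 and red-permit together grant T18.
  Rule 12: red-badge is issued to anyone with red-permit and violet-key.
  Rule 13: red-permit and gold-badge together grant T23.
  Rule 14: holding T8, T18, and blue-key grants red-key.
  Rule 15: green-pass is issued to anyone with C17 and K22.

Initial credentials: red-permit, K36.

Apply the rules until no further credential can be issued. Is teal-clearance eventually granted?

Yes

Holding K36 and red-permit grants T18 (Rule 11).
Holding red-permit, K36, and T18 grants K22 (Rule 8).
Holding T18 and red-permit grants C4 (Rule 2).
Holding C4 grants blue-key (Rule 7).
Holding K22, C4, and blue-key grants violet-key (Rule 4).
Holding red-permit and violet-key grants red-badge (Rule 12).
Holding K36, T18, and red-badge grants L39 (Rule 6).
Holding blue-key, red-badge, and L39 grants teal-clearance (Rule 5).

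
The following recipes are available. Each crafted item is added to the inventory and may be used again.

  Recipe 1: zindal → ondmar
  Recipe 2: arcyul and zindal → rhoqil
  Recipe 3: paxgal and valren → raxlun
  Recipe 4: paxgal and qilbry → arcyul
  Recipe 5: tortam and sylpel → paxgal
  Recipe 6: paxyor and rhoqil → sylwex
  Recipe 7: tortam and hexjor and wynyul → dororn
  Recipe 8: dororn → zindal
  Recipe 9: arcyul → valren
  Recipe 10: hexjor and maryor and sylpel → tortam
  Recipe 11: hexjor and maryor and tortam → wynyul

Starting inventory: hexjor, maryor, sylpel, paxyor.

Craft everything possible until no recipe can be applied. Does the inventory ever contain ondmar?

Yes

Using Recipe 10, hexjor, maryor, and sylpel make tortam.
Using Recipe 11, hexjor, maryor, and tortam make wynyul.
tortam and hexjor and wynyul → dororn (Recipe 7).
Using Recipe 8, dororn makes zindal.
Using Recipe 1, zindal makes ondmar.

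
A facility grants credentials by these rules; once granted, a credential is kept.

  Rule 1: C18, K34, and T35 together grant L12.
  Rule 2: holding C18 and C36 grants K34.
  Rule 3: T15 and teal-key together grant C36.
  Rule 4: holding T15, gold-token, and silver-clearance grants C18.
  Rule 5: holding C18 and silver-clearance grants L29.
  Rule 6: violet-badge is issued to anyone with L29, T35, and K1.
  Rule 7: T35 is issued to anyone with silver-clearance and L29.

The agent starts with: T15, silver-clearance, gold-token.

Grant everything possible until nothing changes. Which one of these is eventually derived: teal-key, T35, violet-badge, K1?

T35

Holding T15, gold-token, and silver-clearance grants C18 (Rule 4).
Holding C18 and silver-clearance grants L29 (Rule 5).
Holding silver-clearance and L29 grants T35 (Rule 7).
violet-badge would need L29, T35, and K1 (Rule 6), but K1 is never granted. No rule produces teal-key, and it is not given. No rule produces K1, and it is not given.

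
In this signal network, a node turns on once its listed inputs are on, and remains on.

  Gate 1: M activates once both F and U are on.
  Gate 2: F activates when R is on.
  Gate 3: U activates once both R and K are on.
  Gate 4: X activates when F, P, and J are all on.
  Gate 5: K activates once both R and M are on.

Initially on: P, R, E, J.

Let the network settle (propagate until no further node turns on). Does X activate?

R is on, so F activates (Gate 2).
F, P, and J are on, so X activates (Gate 4).

Yes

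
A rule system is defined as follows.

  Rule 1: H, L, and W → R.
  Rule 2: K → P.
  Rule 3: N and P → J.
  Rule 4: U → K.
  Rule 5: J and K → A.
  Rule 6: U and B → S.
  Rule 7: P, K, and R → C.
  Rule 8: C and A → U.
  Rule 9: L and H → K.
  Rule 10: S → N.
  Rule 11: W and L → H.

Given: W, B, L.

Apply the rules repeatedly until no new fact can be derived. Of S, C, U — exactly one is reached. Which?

W and L hold, so H follows (Rule 11).
From L and H, Rule 9 gives K.
H, L, and W hold, so R follows (Rule 1).
K holds, so P follows (Rule 2).
From P, K, and R, Rule 7 gives C.
S would need U and B (Rule 6), but U is never established. U would need C and A (Rule 8), but A is never established.

C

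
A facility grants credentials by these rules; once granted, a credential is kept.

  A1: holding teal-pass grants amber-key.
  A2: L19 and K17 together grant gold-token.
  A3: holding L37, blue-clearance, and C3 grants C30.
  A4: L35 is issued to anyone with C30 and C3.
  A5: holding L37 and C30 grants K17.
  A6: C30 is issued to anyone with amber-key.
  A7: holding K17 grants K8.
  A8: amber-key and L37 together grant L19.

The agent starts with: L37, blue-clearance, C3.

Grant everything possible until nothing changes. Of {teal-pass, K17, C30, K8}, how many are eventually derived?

Holding L37, blue-clearance, and C3 grants C30 (A3).
Holding L37 and C30 grants K17 (A5).
Holding K17 grants K8 (A7).
No rule produces teal-pass, and it is not given.
K17: reached.
C30: reached.
K8: reached.
Reached: K17, C30, and K8 — 3 of the 4.

3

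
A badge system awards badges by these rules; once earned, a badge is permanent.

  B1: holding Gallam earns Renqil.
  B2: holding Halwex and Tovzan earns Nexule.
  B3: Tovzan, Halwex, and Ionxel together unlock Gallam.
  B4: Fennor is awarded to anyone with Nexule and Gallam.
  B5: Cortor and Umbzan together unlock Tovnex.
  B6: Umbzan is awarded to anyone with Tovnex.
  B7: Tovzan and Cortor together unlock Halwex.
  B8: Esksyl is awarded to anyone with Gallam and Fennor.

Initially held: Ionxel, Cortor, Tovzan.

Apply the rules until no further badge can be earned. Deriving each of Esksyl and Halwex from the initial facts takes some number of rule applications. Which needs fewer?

Halwex: With Tovzan and Cortor, Halwex is earned (B7). [1 rule application]
Esksyl: With Tovzan and Cortor, Halwex is earned (B7). With Tovzan, Halwex, and Ionxel, Gallam is earned (B3). With Halwex and Tovzan, Nexule is earned (B2). With Nexule and Gallam, Fennor is earned (B4). With Gallam and Fennor, Esksyl is earned (B8). [5 rule applications]
Halwex needs fewer.

Halwex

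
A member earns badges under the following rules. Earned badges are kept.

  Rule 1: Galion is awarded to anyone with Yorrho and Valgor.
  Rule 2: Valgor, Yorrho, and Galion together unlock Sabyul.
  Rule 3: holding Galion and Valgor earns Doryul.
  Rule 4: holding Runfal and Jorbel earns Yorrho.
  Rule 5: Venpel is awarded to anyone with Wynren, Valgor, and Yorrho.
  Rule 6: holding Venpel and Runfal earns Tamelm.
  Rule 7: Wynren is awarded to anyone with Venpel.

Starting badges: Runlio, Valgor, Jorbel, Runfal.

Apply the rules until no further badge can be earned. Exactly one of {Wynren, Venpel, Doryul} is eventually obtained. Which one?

Doryul

With Runfal and Jorbel, Yorrho is earned (Rule 4).
With Yorrho and Valgor, Galion is earned (Rule 1).
With Galion and Valgor, Doryul is earned (Rule 3).
Wynren would need Venpel (Rule 7), but Venpel is never earned. Venpel would need Wynren, Valgor, and Yorrho (Rule 5), but Wynren is never earned.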